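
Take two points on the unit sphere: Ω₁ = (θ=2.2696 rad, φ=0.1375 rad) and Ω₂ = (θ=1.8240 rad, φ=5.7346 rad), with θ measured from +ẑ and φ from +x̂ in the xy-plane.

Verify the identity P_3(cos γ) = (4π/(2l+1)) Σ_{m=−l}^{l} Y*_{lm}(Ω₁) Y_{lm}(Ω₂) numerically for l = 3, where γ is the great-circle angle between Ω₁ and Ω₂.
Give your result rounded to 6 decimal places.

Summing Y*_{l m}(θ₁,φ₁)·Y_{l m}(θ₂,φ₂) over m ∈ [−3, 3]; prefactor 4π/(2·3+1) = 1.795196:
  term(m=-3) = -0.03320 + 0.06263j   from Y*(Ω₁)=0.17153 + 0.07506j, Y(Ω₂)=-0.02835 + 0.37751j
  term(m=-2) = 0.01825 + 0.09065j   from Y*(Ω₁)=-0.37089 - 0.10465j, Y(Ω₂)=-0.10944 - 0.21354j
  term(m=-1) = -0.04395 - 0.03598j   from Y*(Ω₁)=0.26205 + 0.03626j, Y(Ω₂)=-0.18320 - 0.11196j
  term(m=+0) = 0.05611 + 0.00000j   from Y*(Ω₁)=0.22346 + 0.00000j, Y(Ω₂)=0.25112 + 0.00000j
  term(m=+1) = -0.04395 + 0.03598j   from Y*(Ω₁)=-0.26205 + 0.03626j, Y(Ω₂)=0.18320 - 0.11196j
  term(m=+2) = 0.01825 - 0.09065j   from Y*(Ω₁)=-0.37089 + 0.10465j, Y(Ω₂)=-0.10944 + 0.21354j
  term(m=+3) = -0.03320 - 0.06263j   from Y*(Ω₁)=-0.17153 + 0.07506j, Y(Ω₂)=0.02835 + 0.37751j
Σ over m = -0.06169 - 0.00000j; ×(4π/7) → -0.11075 - 0.00000j. Real part: -0.110749

-0.110749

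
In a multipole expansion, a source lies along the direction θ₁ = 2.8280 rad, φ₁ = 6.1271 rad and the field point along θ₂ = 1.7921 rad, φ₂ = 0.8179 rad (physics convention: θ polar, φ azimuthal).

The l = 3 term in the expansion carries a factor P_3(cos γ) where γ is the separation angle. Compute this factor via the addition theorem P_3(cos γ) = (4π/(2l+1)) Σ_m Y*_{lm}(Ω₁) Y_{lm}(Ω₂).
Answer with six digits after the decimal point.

-0.431947

Addition theorem: P_3(cos γ) = (4π/7) Σ_m Y*_{lm}(Ω₁) Y_{lm}(Ω₂), m = −3…3:
  [-3]  conj(Y_{3,-3})(Ω₁) = (0.010929, -0.005528) ; Y_{3,-3}(Ω₂) = (-0.299328, -0.245988) ; Δ = (-0.004631, -0.001034)
  [-2]  conj(Y_{3,-2})(Ω₁) = (-0.088037, 0.028412) ; Y_{3,-2}(Ω₂) = (0.013870, 0.213068) ; Δ = (-0.007275, -0.018364)
  [-1]  conj(Y_{3,-1})(Ω₁) = (0.347071, -0.054617) ; Y_{3,-1}(Ω₂) = (-0.163651, 0.174650) ; Δ = (-0.047260, 0.069554)
  [+0]  conj(Y_{3,0})(Ω₁) = (-0.541058, -0.000000) ; Y_{3,0}(Ω₂) = (0.226005, 0.000000) ; Δ = (-0.122282, -0.000000)
  [+1]  conj(Y_{3,1})(Ω₁) = (-0.347071, -0.054617) ; Y_{3,1}(Ω₂) = (0.163651, 0.174650) ; Δ = (-0.047260, -0.069554)
  [+2]  conj(Y_{3,2})(Ω₁) = (-0.088037, -0.028412) ; Y_{3,2}(Ω₂) = (0.013870, -0.213068) ; Δ = (-0.007275, 0.018364)
  [+3]  conj(Y_{3,3})(Ω₁) = (-0.010929, -0.005528) ; Y_{3,3}(Ω₂) = (0.299328, -0.245988) ; Δ = (-0.004631, 0.001034)
Σ over m = (-0.240613, -0.000000); ×(4π/7) → (-0.431947, -0.000000). Real part: -0.431947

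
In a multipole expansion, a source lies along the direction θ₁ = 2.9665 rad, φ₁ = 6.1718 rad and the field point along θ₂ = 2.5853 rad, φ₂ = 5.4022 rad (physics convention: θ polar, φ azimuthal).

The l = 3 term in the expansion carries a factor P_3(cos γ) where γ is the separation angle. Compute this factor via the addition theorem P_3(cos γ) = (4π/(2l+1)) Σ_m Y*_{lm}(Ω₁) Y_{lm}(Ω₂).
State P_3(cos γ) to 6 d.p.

Addition theorem: P_3(cos γ) = (4π/7) Σ_m Y*_{lm}(Ω₁) Y_{lm}(Ω₂), m = −3…3:
  term(m=-3) = -0.000091+0.000100i   from Y*(Ω₁)=+0.002084-0.000723i, Y(Ω₂)=-0.053949+0.029377i
  term(m=-2) = +0.000233+0.007386i   from Y*(Ω₁)=-0.029784+0.006747i, Y(Ω₂)=+0.045981-0.237583i
  term(m=-1) = +0.069193+0.067040i   from Y*(Ω₁)=+0.215307-0.024082i, Y(Ω₂)=+0.283001+0.343024i
  term(m=+0) = +0.130405+0.000000i   from Y*(Ω₁)=-0.679186-0.000000i, Y(Ω₂)=-0.192002+0.000000i
  term(m=+1) = +0.069193-0.067040i   from Y*(Ω₁)=-0.215307-0.024082i, Y(Ω₂)=-0.283001+0.343024i
  term(m=+2) = +0.000233-0.007386i   from Y*(Ω₁)=-0.029784-0.006747i, Y(Ω₂)=+0.045981+0.237583i
  term(m=+3) = -0.000091-0.000100i   from Y*(Ω₁)=-0.002084-0.000723i, Y(Ω₂)=+0.053949+0.029377i
Accumulated sum +0.269075+0.000000i; after 4π/(2l+1) scaling, +0.483043+0.000000i ⇒ P_3 = 0.483043

0.483043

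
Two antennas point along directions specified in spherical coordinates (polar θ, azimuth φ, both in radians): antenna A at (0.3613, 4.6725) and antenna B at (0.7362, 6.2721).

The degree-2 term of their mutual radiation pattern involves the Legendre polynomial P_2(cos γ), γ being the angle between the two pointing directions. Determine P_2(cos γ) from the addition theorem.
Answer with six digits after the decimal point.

0.206609

Expand P_2 via completeness: Σ_{m} conj(Y_{2,m}) at Ω₁ times Y_{2,m} at Ω₂ —
  [-2]  conj(Y_{2,-2})(Ω₁) = -0.048114+0.003847i ; Y_{2,-2}(Ω₂) = +0.174121+0.003861i ; Δ = -0.008392+0.000484i
  [-1]  conj(Y_{2,-1})(Ω₁) = -0.010187-0.255254i ; Y_{2,-1}(Ω₂) = +0.384382+0.004261i ; Δ = -0.002828-0.098159i
  [+0]  conj(Y_{2,0})(Ω₁) = +0.512553-0.000000i ; Y_{2,0}(Ω₂) = +0.204171+0.000000i ; Δ = +0.104648+0.000000i
  [+1]  conj(Y_{2,1})(Ω₁) = +0.010187-0.255254i ; Y_{2,1}(Ω₂) = -0.384382+0.004261i ; Δ = -0.002828+0.098159i
  [+2]  conj(Y_{2,2})(Ω₁) = -0.048114-0.003847i ; Y_{2,2}(Ω₂) = +0.174121-0.003861i ; Δ = -0.008392-0.000484i
Total Σ_m = +0.082207-0.000000i. Multiply by 2.513274: +0.206609-0.000000i. P_2(cos γ) = 0.206609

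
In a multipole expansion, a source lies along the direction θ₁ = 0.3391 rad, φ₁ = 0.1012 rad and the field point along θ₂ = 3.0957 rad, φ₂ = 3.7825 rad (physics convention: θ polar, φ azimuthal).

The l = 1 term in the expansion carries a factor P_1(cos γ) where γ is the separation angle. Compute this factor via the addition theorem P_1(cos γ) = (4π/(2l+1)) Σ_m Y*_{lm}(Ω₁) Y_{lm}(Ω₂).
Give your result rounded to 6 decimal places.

Term-by-term m-sum for l=1 (normalisation 4π/3 = 4.188790):
  m=-1: +0.114337+0.011611i × -0.012705+0.009477i = -0.001563+0.000936i  (running Σ = -0.001563+0.000936i)
  m=0: +0.460779-0.000000i × -0.488088+0.000000i = -0.224901+0.000000i  (running Σ = -0.226463+0.000936i)
  m=1: -0.114337+0.011611i × +0.012705+0.009477i = -0.001563-0.000936i  (running Σ = -0.228026+0.000000i)
Accumulated sum -0.228026+0.000000i; after 4π/(2l+1) scaling, -0.955153+0.000000i ⇒ P_1 = -0.955153

-0.955153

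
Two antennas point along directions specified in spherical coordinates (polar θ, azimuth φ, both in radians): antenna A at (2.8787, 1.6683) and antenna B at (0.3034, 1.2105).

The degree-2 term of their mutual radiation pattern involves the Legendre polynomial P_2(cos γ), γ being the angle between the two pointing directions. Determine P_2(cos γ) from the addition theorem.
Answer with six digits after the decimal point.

Summing Y*_{l m}(θ₁,φ₁)·Y_{l m}(θ₂,φ₂) over m ∈ [−2, 2]; prefactor 4π/(2·2+1) = 2.513274:
  [-2]  conj(Y_{2,-2})(Ω₁) = (-0.025593, -0.005055) ; Y_{2,-2}(Ω₂) = (-0.025908, -0.022751) ; Δ = (0.000548, 0.000713)
  [-1]  conj(Y_{2,-1})(Ω₁) = (0.018873, -0.192947) ; Y_{2,-1}(Ω₂) = (0.077656, -0.206127) ; Δ = (-0.038306, -0.018874)
  [+0]  conj(Y_{2,0})(Ω₁) = (0.566883, -0.000000) ; Y_{2,0}(Ω₂) = (0.546326, 0.000000) ; Δ = (0.309703, 0.000000)
  [+1]  conj(Y_{2,1})(Ω₁) = (-0.018873, -0.192947) ; Y_{2,1}(Ω₂) = (-0.077656, -0.206127) ; Δ = (-0.038306, 0.018874)
  [+2]  conj(Y_{2,2})(Ω₁) = (-0.025593, 0.005055) ; Y_{2,2}(Ω₂) = (-0.025908, 0.022751) ; Δ = (0.000548, -0.000713)
Σ over m = (0.234187, -0.000000); ×(4π/5) → (0.588577, -0.000000). Real part: 0.588577

0.588577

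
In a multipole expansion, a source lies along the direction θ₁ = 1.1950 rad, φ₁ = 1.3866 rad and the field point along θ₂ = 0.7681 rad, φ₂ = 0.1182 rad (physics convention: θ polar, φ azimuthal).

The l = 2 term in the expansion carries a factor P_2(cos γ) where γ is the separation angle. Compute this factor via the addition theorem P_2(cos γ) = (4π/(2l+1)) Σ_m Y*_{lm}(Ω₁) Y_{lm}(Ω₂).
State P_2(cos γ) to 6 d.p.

-0.187497

Expand P_2 via completeness: Σ_{m} conj(Y_{2,m}) at Ω₁ times Y_{2,m} at Ω₂ —
  m=-2: Y*=(-0.311818, 0.120367)  Y=(0.181271, -0.043669)  product (-0.051267, 0.035436)
  m=-1: Y*=(0.048307, 0.259288)  Y=(0.383349, -0.045524)  product (0.030322, 0.097199)
  m=+0: Y*=(-0.187943, -0.000000)  Y=(0.174060, 0.000000)  product (-0.032713, -0.000000)
  m=+1: Y*=(-0.048307, 0.259288)  Y=(-0.383349, -0.045524)  product (0.030322, -0.097199)
  m=+2: Y*=(-0.311818, -0.120367)  Y=(0.181271, 0.043669)  product (-0.051267, -0.035436)
Total Σ_m = (-0.074603, 0.000000). Multiply by 2.513274: (-0.187497, 0.000000). P_2(cos γ) = -0.187497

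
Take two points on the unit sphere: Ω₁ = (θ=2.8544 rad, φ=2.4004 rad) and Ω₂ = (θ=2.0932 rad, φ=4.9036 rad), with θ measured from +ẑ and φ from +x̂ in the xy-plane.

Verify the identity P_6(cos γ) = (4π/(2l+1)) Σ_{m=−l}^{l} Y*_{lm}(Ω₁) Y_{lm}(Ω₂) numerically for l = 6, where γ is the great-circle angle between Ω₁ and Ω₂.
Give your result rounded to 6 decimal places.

0.090866

Expand P_6 via completeness: Σ_{m} conj(Y_{6,m}) at Ω₁ times Y_{6,m} at Ω₂ —
  term(m=-6) = (-0.000039, -0.000032)   from Y*(Ω₁)=(-0.000065, 0.000241), Y(Ω₂)=(-0.084105, 0.186564)
  term(m=-5) = (0.001193, 0.000060)   from Y*(Ω₁)=(-0.002473, 0.001565), Y(Ω₂)=(-0.333437, -0.235406)
  term(m=-4) = (-0.006097, 0.004065)   from Y*(Ω₁)=(-0.020616, -0.003684), Y(Ω₂)=(0.252440, -0.242270)
  term(m=-3) = (-0.001886, 0.005260)   from Y*(Ω₁)=(-0.061381, -0.080278), Y(Ω₂)=(-0.030007, -0.046442)
  term(m=-2) = (-0.032880, -0.108591)   from Y*(Ω₁)=(0.028522, -0.321767), Y(Ω₂)=(0.325864, -0.131070)
  term(m=-1) = (0.036099, 0.026788)   from Y*(Ω₁)=(0.439528, -0.402291), Y(Ω₂)=(0.014338, 0.074069)
  term(m=+0) = (0.101221, 0.000000)   from Y*(Ω₁)=(0.307321, -0.000000), Y(Ω₂)=(0.329366, 0.000000)
  term(m=+1) = (0.036099, -0.026788)   from Y*(Ω₁)=(-0.439528, -0.402291), Y(Ω₂)=(-0.014338, 0.074069)
  term(m=+2) = (-0.032880, 0.108591)   from Y*(Ω₁)=(0.028522, 0.321767), Y(Ω₂)=(0.325864, 0.131070)
  term(m=+3) = (-0.001886, -0.005260)   from Y*(Ω₁)=(0.061381, -0.080278), Y(Ω₂)=(0.030007, -0.046442)
  term(m=+4) = (-0.006097, -0.004065)   from Y*(Ω₁)=(-0.020616, 0.003684), Y(Ω₂)=(0.252440, 0.242270)
  term(m=+5) = (0.001193, -0.000060)   from Y*(Ω₁)=(0.002473, 0.001565), Y(Ω₂)=(0.333437, -0.235406)
  term(m=+6) = (-0.000039, 0.000032)   from Y*(Ω₁)=(-0.000065, -0.000241), Y(Ω₂)=(-0.084105, -0.186564)
Accumulated sum (0.094002, 0.000000); after 4π/(2l+1) scaling, (0.090866, 0.000000) ⇒ P_6 = 0.090866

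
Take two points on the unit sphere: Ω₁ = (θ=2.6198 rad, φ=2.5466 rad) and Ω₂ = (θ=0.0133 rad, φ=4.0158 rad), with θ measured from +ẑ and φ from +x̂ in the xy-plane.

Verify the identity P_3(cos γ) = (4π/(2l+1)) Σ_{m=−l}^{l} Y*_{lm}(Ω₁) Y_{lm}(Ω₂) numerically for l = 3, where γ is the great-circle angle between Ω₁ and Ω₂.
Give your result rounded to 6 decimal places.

-0.325389

Summing Y*_{l m}(θ₁,φ₁)·Y_{l m}(θ₂,φ₂) over m ∈ [−3, 3]; prefactor 4π/(2·3+1) = 1.795196:
  term(m=-3) = (-0.000000, 0.000000)   from Y*(Ω₁)=(0.010981, 0.050484), Y(Ω₂)=(0.000001, 0.000000)
  term(m=-2) = (0.000039, 0.000008)   from Y*(Ω₁)=(-0.081810, 0.204344), Y(Ω₂)=(-0.000032, -0.000178)
  term(m=-1) = (0.000774, -0.007597)   from Y*(Ω₁)=(-0.367899, 0.248998), Y(Ω₂)=(-0.011028, 0.013184)
  term(m=+0) = (-0.182882, -0.000000)   from Y*(Ω₁)=(-0.245165, -0.000000), Y(Ω₂)=(0.745957, 0.000000)
  term(m=+1) = (0.000774, 0.007597)   from Y*(Ω₁)=(0.367899, 0.248998), Y(Ω₂)=(0.011028, 0.013184)
  term(m=+2) = (0.000039, -0.000008)   from Y*(Ω₁)=(-0.081810, -0.204344), Y(Ω₂)=(-0.000032, 0.000178)
  term(m=+3) = (-0.000000, -0.000000)   from Y*(Ω₁)=(-0.010981, 0.050484), Y(Ω₂)=(-0.000001, 0.000000)
Accumulated sum (-0.181256, -0.000000); after 4π/(2l+1) scaling, (-0.325389, -0.000000) ⇒ P_3 = -0.325389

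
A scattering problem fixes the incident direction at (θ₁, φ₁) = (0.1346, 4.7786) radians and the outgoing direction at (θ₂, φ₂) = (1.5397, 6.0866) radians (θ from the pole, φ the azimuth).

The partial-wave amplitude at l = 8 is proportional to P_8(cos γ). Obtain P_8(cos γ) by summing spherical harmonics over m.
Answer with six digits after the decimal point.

0.232004

Term-by-term m-sum for l=8 (normalisation 4π/17 = 0.739198):
  [-8]  conj(Y_{8,-8})(Ω₁) = 0.00000 + 0.00000j ; Y_{8,-8}(Ω₂) = -0.00097 + 0.51344j ; Δ = -0.00000 + 0.00000j
  [-7]  conj(Y_{8,-7})(Ω₁) = -0.00000 + 0.00000j ; Y_{8,-7}(Ω₂) = 0.01236 + 0.06268j ; Δ = -0.00000 - 0.00000j
  [-6]  conj(Y_{8,-6})(Ω₁) = -0.00003 - 0.00001j ; Y_{8,-6}(Ω₂) = -0.14106 - 0.34193j ; Δ = -0.00000 + 0.00001j
  [-5]  conj(Y_{8,-5})(Ω₁) = 0.00013 - 0.00039j ; Y_{8,-5}(Ω₂) = -0.04176 - 0.06266j ; Δ = -0.00003 + 0.00001j
  [-4]  conj(Y_{8,-4})(Ω₁) = 0.00404 + 0.00110j ; Y_{8,-4}(Ω₂) = 0.23254 + 0.23298j ; Δ = 0.00068 + 0.00120j
  [-3]  conj(Y_{8,-3})(Ω₁) = -0.00622 + 0.03091j ; Y_{8,-3}(Ω₂) = 0.06705 + 0.04487j ; Δ = -0.00180 + 0.00179j
  [-2]  conj(Y_{8,-2})(Ω₁) = -0.16652 - 0.02218j ; Y_{8,-2}(Ω₂) = -0.28819 - 0.11953j ; Δ = 0.04534 + 0.02630j
  [-1]  conj(Y_{8,-1})(Ω₁) = 0.03722 - 0.56125j ; Y_{8,-1}(Ω₂) = -0.08138 - 0.01621j ; Δ = -0.01212 + 0.04507j
  [+0]  conj(Y_{8,0})(Ω₁) = 0.81338 + 0.00000j ; Y_{8,0}(Ω₂) = 0.30703 + 0.00000j ; Δ = 0.24973 + 0.00000j
  [+1]  conj(Y_{8,1})(Ω₁) = -0.03722 - 0.56125j ; Y_{8,1}(Ω₂) = 0.08138 - 0.01621j ; Δ = -0.01212 - 0.04507j
  [+2]  conj(Y_{8,2})(Ω₁) = -0.16652 + 0.02218j ; Y_{8,2}(Ω₂) = -0.28819 + 0.11953j ; Δ = 0.04534 - 0.02630j
  [+3]  conj(Y_{8,3})(Ω₁) = 0.00622 + 0.03091j ; Y_{8,3}(Ω₂) = -0.06705 + 0.04487j ; Δ = -0.00180 - 0.00179j
  [+4]  conj(Y_{8,4})(Ω₁) = 0.00404 - 0.00110j ; Y_{8,4}(Ω₂) = 0.23254 - 0.23298j ; Δ = 0.00068 - 0.00120j
  [+5]  conj(Y_{8,5})(Ω₁) = -0.00013 - 0.00039j ; Y_{8,5}(Ω₂) = 0.04176 - 0.06266j ; Δ = -0.00003 - 0.00001j
  [+6]  conj(Y_{8,6})(Ω₁) = -0.00003 + 0.00001j ; Y_{8,6}(Ω₂) = -0.14106 + 0.34193j ; Δ = -0.00000 - 0.00001j
  [+7]  conj(Y_{8,7})(Ω₁) = 0.00000 + 0.00000j ; Y_{8,7}(Ω₂) = -0.01236 + 0.06268j ; Δ = -0.00000 + 0.00000j
  [+8]  conj(Y_{8,8})(Ω₁) = 0.00000 - 0.00000j ; Y_{8,8}(Ω₂) = -0.00097 - 0.51344j ; Δ = -0.00000 - 0.00000j
Total Σ_m = 0.31386 - 0.00000j. Multiply by 0.739198: 0.23200 - 0.00000j. P_8(cos γ) = 0.232004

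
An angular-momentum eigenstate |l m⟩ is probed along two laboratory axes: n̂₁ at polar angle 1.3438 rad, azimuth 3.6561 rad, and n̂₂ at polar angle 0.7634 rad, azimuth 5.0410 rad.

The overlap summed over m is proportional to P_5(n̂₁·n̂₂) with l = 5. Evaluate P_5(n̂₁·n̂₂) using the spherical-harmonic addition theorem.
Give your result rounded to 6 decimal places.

Expand P_5 via completeness: Σ_{m} conj(Y_{5,m}) at Ω₁ times Y_{5,m} at Ω₂ —
  term(m=-5) = (0.023946, -0.017878)   from Y*(Ω₁)=(0.343347, -0.219617), Y(Ω₂)=(0.073130, -0.005294)
  term(m=-4) = (0.053092, 0.048828)   from Y*(Ω₁)=(-0.139378, 0.263057), Y(Ω₂)=(0.061435, -0.234378)
  term(m=-3) = (0.038961, -0.062465)   from Y*(Ω₁)=(0.004749, 0.174066), Y(Ω₂)=(-0.352487, -0.233447)
  term(m=-2) = (0.094773, 0.036955)   from Y*(Ω₁)=(-0.158347, -0.263099), Y(Ω₂)=(-0.262259, 0.202376)
  term(m=-1) = (-0.002580, 0.013719)   from Y*(Ω₁)=(-0.093668, -0.052950), Y(Ω₂)=(-0.041871, -0.122799)
  term(m=+0) = (-0.112982, 0.000000)   from Y*(Ω₁)=(0.305738, -0.000000), Y(Ω₂)=(-0.369538, 0.000000)
  term(m=+1) = (-0.002580, -0.013719)   from Y*(Ω₁)=(0.093668, -0.052950), Y(Ω₂)=(0.041871, -0.122799)
  term(m=+2) = (0.094773, -0.036955)   from Y*(Ω₁)=(-0.158347, 0.263099), Y(Ω₂)=(-0.262259, -0.202376)
  term(m=+3) = (0.038961, 0.062465)   from Y*(Ω₁)=(-0.004749, 0.174066), Y(Ω₂)=(0.352487, -0.233447)
  term(m=+4) = (0.053092, -0.048828)   from Y*(Ω₁)=(-0.139378, -0.263057), Y(Ω₂)=(0.061435, 0.234378)
  term(m=+5) = (0.023946, 0.017878)   from Y*(Ω₁)=(-0.343347, -0.219617), Y(Ω₂)=(-0.073130, -0.005294)
Total Σ_m = (0.303404, 0.000000). Multiply by 1.142397: (0.346608, 0.000000). P_5(cos γ) = 0.346608

0.346608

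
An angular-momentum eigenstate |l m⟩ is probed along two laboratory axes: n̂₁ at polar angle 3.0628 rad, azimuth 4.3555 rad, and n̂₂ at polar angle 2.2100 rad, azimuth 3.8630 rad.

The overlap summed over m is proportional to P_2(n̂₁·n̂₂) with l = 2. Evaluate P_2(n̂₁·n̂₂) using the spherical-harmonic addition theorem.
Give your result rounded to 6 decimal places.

Addition theorem: P_2(cos γ) = (4π/5) Σ_m Y*_{lm}(Ω₁) Y_{lm}(Ω₂), m = −2…2:
  m=-2: Y*=-0.001809+0.001567i  Y=+0.031756-0.246772i  product +0.000329+0.000496i
  m=-1: Y*=+0.021178+0.056800i  Y=+0.277734-0.244284i  product +0.019757+0.010602i
  m=+0: Y*=+0.624921-0.000000i  Y=+0.021333+0.000000i  product +0.013331+0.000000i
  m=+1: Y*=-0.021178+0.056800i  Y=-0.277734-0.244284i  product +0.019757-0.010602i
  m=+2: Y*=-0.001809-0.001567i  Y=+0.031756+0.246772i  product +0.000329-0.000496i
Σ over m = +0.053504-0.000000i; ×(4π/5) → +0.134470-0.000000i. Real part: 0.134470

0.134470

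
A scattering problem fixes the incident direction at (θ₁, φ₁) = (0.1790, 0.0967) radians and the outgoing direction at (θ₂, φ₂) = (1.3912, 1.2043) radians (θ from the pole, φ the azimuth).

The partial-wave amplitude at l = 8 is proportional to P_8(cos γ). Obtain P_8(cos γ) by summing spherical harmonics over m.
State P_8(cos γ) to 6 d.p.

-0.160725

Addition theorem: P_8(cos γ) = (4π/17) Σ_m Y*_{lm}(Ω₁) Y_{lm}(Ω₂), m = −8…8:
  term(m=-8) = -0.000000-0.000000i   from Y*(Ω₁)=+0.000000+0.000000i, Y(Ω₂)=-0.442813+0.094207i
  term(m=-7) = +0.000000-0.000004i   from Y*(Ω₁)=+0.000009+0.000007i, Y(Ω₂)=-0.179106-0.275703i
  term(m=-6) = -0.000027+0.000010i   from Y*(Ω₁)=+0.000136+0.000089i, Y(Ω₂)=-0.104638+0.144063i
  term(m=-5) = -0.000410-0.000378i   from Y*(Ω₁)=+0.001461+0.000767i, Y(Ω₂)=-0.326222-0.087371i
  term(m=-4) = -0.000261+0.000900i   from Y*(Ω₁)=+0.011576+0.004715i, Y(Ω₂)=+0.007846+0.074581i
  term(m=-3) = -0.022555+0.004132i   from Y*(Ω₁)=+0.066895+0.019970i, Y(Ω₂)=-0.292651+0.149138i
  term(m=-2) = +0.004504+0.005994i   from Y*(Ω₁)=+0.267950+0.052477i, Y(Ω₂)=+0.020408+0.018374i
  term(m=-1) = -0.093848+0.187907i   from Y*(Ω₁)=+0.650618+0.063112i, Y(Ω₂)=-0.115145+0.299983i
  term(m=+0) = +0.007760+0.000000i   from Y*(Ω₁)=+0.582302-0.000000i, Y(Ω₂)=+0.013327+0.000000i
  term(m=+1) = -0.093848-0.187907i   from Y*(Ω₁)=-0.650618+0.063112i, Y(Ω₂)=+0.115145+0.299983i
  term(m=+2) = +0.004504-0.005994i   from Y*(Ω₁)=+0.267950-0.052477i, Y(Ω₂)=+0.020408-0.018374i
  term(m=+3) = -0.022555-0.004132i   from Y*(Ω₁)=-0.066895+0.019970i, Y(Ω₂)=+0.292651+0.149138i
  term(m=+4) = -0.000261-0.000900i   from Y*(Ω₁)=+0.011576-0.004715i, Y(Ω₂)=+0.007846-0.074581i
  term(m=+5) = -0.000410+0.000378i   from Y*(Ω₁)=-0.001461+0.000767i, Y(Ω₂)=+0.326222-0.087371i
  term(m=+6) = -0.000027-0.000010i   from Y*(Ω₁)=+0.000136-0.000089i, Y(Ω₂)=-0.104638-0.144063i
  term(m=+7) = +0.000000+0.000004i   from Y*(Ω₁)=-0.000009+0.000007i, Y(Ω₂)=+0.179106-0.275703i
  term(m=+8) = -0.000000+0.000000i   from Y*(Ω₁)=+0.000000-0.000000i, Y(Ω₂)=-0.442813-0.094207i
Accumulated sum -0.217431+0.000000i; after 4π/(2l+1) scaling, -0.160725+0.000000i ⇒ P_8 = -0.160725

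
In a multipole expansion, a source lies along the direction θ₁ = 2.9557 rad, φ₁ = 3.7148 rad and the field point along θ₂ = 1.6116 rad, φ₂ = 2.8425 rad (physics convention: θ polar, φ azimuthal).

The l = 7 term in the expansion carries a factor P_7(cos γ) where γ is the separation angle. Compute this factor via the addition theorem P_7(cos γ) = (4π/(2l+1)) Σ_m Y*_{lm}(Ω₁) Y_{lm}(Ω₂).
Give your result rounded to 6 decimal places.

-0.272879

Addition theorem: P_7(cos γ) = (4π/15) Σ_m Y*_{lm}(Ω₁) Y_{lm}(Ω₂), m = −7…7:
  m=-7: Y*=0.00000 + 0.00000j  Y=0.24825 - 0.43072j  product 0.00000 - 0.00000j
  m=-6: Y*=0.00007 + 0.00002j  Y=0.01685 - 0.07405j  product 0.00000 - 0.00000j
  m=-5: Y*=0.00088 - 0.00025j  Y=0.02691 + 0.35649j  product 0.00011 + 0.00031j
  m=-4: Y*=0.00532 - 0.00604j  Y=0.03250 + 0.08271j  product 0.00067 + 0.00024j
  m=-3: Y*=0.00752 - 0.05019j  Y=-0.19897 - 0.24934j  product -0.01401 + 0.00811j
  m=-2: Y*=-0.09117 - 0.20178j  Y=-0.07802 - 0.05317j  product -0.00362 + 0.02059j
  m=-1: Y*=-0.49742 - 0.32108j  Y=0.29132 + 0.08983j  product -0.11607 - 0.13822j
  m=+0: Y*=-0.62394 + 0.00000j  Y=0.09604 + 0.00000j  product -0.05992 + 0.00000j
  m=+1: Y*=0.49742 - 0.32108j  Y=-0.29132 + 0.08983j  product -0.11607 + 0.13822j
  m=+2: Y*=-0.09117 + 0.20178j  Y=-0.07802 + 0.05317j  product -0.00362 - 0.02059j
  m=+3: Y*=-0.00752 - 0.05019j  Y=0.19897 - 0.24934j  product -0.01401 - 0.00811j
  m=+4: Y*=0.00532 + 0.00604j  Y=0.03250 - 0.08271j  product 0.00067 - 0.00024j
  m=+5: Y*=-0.00088 - 0.00025j  Y=-0.02691 + 0.35649j  product 0.00011 - 0.00031j
  m=+6: Y*=0.00007 - 0.00002j  Y=0.01685 + 0.07405j  product 0.00000 + 0.00000j
  m=+7: Y*=-0.00000 + 0.00000j  Y=-0.24825 - 0.43072j  product 0.00000 + 0.00000j
Σ over m = -0.32572 + 0.00000j; ×(4π/15) → -0.27288 + 0.00000j. Real part: -0.272879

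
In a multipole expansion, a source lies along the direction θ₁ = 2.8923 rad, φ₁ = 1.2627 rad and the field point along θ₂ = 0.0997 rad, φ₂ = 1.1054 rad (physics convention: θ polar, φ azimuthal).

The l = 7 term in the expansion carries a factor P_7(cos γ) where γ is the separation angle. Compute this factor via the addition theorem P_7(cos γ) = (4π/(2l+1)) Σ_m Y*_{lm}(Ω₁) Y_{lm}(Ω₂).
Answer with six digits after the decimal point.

Summing Y*_{l m}(θ₁,φ₁)·Y_{l m}(θ₂,φ₂) over m ∈ [−7, 7]; prefactor 4π/(2·7+1) = 0.837758:
  term(m=-7) = +0.000000+0.000000i   from Y*(Ω₁)=-0.000023+0.000015i, Y(Ω₂)=+0.000000-0.000000i
  term(m=-6) = -0.000000-0.000000i   from Y*(Ω₁)=-0.000112-0.000393i, Y(Ω₂)=+0.000002-0.000001i
  term(m=-5) = +0.000000+0.000000i   from Y*(Ω₁)=+0.003758+0.000114i, Y(Ω₂)=+0.000031+0.000029i
  term(m=-4) = -0.000014-0.000010i   from Y*(Ω₁)=-0.008056+0.022889i, Y(Ω₂)=-0.000203+0.000678i
  term(m=-3) = +0.000844+0.000431i   from Y*(Ω₁)=-0.089037-0.067197i, Y(Ω₂)=-0.008362+0.001475i
  term(m=-2) = -0.023686-0.007708i   from Y*(Ω₁)=+0.284830-0.201710i, Y(Ω₂)=-0.042620-0.057242i
  term(m=-1) = +0.239893+0.038050i   from Y*(Ω₁)=+0.193742+0.608812i, Y(Ω₂)=+0.170613-0.339740i
  term(m=+0) = -0.310145-0.000000i   from Y*(Ω₁)=-0.327968-0.000000i, Y(Ω₂)=+0.945656+0.000000i
  term(m=+1) = +0.239893-0.038050i   from Y*(Ω₁)=-0.193742+0.608812i, Y(Ω₂)=-0.170613-0.339740i
  term(m=+2) = -0.023686+0.007708i   from Y*(Ω₁)=+0.284830+0.201710i, Y(Ω₂)=-0.042620+0.057242i
  term(m=+3) = +0.000844-0.000431i   from Y*(Ω₁)=+0.089037-0.067197i, Y(Ω₂)=+0.008362+0.001475i
  term(m=+4) = -0.000014+0.000010i   from Y*(Ω₁)=-0.008056-0.022889i, Y(Ω₂)=-0.000203-0.000678i
  term(m=+5) = +0.000000-0.000000i   from Y*(Ω₁)=-0.003758+0.000114i, Y(Ω₂)=-0.000031+0.000029i
  term(m=+6) = -0.000000+0.000000i   from Y*(Ω₁)=-0.000112+0.000393i, Y(Ω₂)=+0.000002+0.000001i
  term(m=+7) = +0.000000-0.000000i   from Y*(Ω₁)=+0.000023+0.000015i, Y(Ω₂)=-0.000000-0.000000i
Accumulated sum +0.123930-0.000000i; after 4π/(2l+1) scaling, +0.103823-0.000000i ⇒ P_7 = 0.103823

0.103823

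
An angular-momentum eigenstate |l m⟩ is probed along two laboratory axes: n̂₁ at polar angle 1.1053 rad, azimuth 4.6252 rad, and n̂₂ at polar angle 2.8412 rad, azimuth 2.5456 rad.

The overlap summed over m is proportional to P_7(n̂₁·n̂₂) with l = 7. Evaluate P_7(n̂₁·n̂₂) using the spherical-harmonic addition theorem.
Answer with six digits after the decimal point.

Addition theorem: P_7(cos γ) = (4π/15) Σ_m Y*_{lm}(Ω₁) Y_{lm}(Ω₂), m = −7…7:
  m=-7: Y*=+0.130394+0.186437i  Y=+0.000051+0.000085i  product -0.000009+0.000021i
  m=-6: Y*=-0.370415+0.213630i  Y=+0.001088+0.000505i  product -0.000511+0.000045i
  m=-5: Y*=-0.142954-0.306877i  Y=+0.008922-0.001455i  product -0.001722-0.002530i
  m=-4: Y*=-0.075157+0.027329i  Y=+0.034595-0.032724i  product -0.001706+0.003405i
  m=-3: Y*=-0.091715-0.342605i  Y=+0.038189-0.173063i  product -0.062795+0.002789i
  m=-2: Y*=+0.074994-0.013212i  Y=-0.163014-0.409546i  product -0.017636-0.028560i
  m=-1: Y*=-0.027905-0.319241i  Y=-0.499903-0.339069i  product -0.094295+0.169051i
  m=+0: Y*=+0.117798-0.000000i  Y=-0.088306+0.000000i  product -0.010402+0.000000i
  m=+1: Y*=+0.027905-0.319241i  Y=+0.499903-0.339069i  product -0.094295-0.169051i
  m=+2: Y*=+0.074994+0.013212i  Y=-0.163014+0.409546i  product -0.017636+0.028560i
  m=+3: Y*=+0.091715-0.342605i  Y=-0.038189-0.173063i  product -0.062795-0.002789i
  m=+4: Y*=-0.075157-0.027329i  Y=+0.034595+0.032724i  product -0.001706-0.003405i
  m=+5: Y*=+0.142954-0.306877i  Y=-0.008922-0.001455i  product -0.001722+0.002530i
  m=+6: Y*=-0.370415-0.213630i  Y=+0.001088-0.000505i  product -0.000511-0.000045i
  m=+7: Y*=-0.130394+0.186437i  Y=-0.000051+0.000085i  product -0.000009-0.000021i
Accumulated sum -0.367749+0.000000i; after 4π/(2l+1) scaling, -0.308085+0.000000i ⇒ P_7 = -0.308085

-0.308085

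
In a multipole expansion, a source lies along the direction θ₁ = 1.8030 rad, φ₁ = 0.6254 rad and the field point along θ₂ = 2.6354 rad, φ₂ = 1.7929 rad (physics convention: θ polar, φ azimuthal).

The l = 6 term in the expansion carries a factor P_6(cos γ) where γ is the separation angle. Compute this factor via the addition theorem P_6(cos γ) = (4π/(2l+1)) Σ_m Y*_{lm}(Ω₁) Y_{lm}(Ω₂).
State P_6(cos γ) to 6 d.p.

0.276542

Expand P_6 via completeness: Σ_{m} conj(Y_{6,m}) at Ω₁ times Y_{6,m} at Ω₂ —
  m=-6: (-0.336136, -0.235336) × (-0.001481, 0.006099) = (0.001933, -0.001702)  (running Σ = (0.001933, -0.001702))
  m=-5: (0.336087, -0.004905) × (0.035135, 0.017420) = (0.011894, 0.005682)  (running Σ = (0.013827, 0.003981))
  m=-4: (0.107153, -0.079779) × (0.092189, -0.113448) = (0.000828, -0.019511)  (running Σ = (0.014654, -0.015530))
  m=-3: (-0.100420, 0.318524) × (-0.217297, -0.276365) = (0.109850, -0.041462)  (running Σ = (0.124504, -0.056992))
  m=-2: (0.013519, 0.040794) × (-0.452124, 0.215180) = (-0.014890, -0.015535)  (running Σ = (0.109614, -0.072527))
  m=-1: (-0.262082, -0.189248) × (0.052367, 0.231886) = (0.030159, -0.070683)  (running Σ = (0.139773, -0.143210))
  m=0: (-0.018349, -0.000000) × (-0.356314, 0.000000) = (0.006538, 0.000000)  (running Σ = (0.146311, -0.143210))
  m=1: (0.262082, -0.189248) × (-0.052367, 0.231886) = (0.030159, 0.070683)  (running Σ = (0.176471, -0.072527))
  m=2: (0.013519, -0.040794) × (-0.452124, -0.215180) = (-0.014890, 0.015535)  (running Σ = (0.161581, -0.056992))
  m=3: (0.100420, 0.318524) × (0.217297, -0.276365) = (0.109850, 0.041462)  (running Σ = (0.271431, -0.015530))
  m=4: (0.107153, 0.079779) × (0.092189, 0.113448) = (0.000828, 0.019511)  (running Σ = (0.272258, 0.003981))
  m=5: (-0.336087, -0.004905) × (-0.035135, 0.017420) = (0.011894, -0.005682)  (running Σ = (0.284152, -0.001702))
  m=6: (-0.336136, 0.235336) × (-0.001481, -0.006099) = (0.001933, 0.001702)  (running Σ = (0.286085, 0.000000))
Σ over m = (0.286085, 0.000000); ×(4π/13) → (0.276542, 0.000000). Real part: 0.276542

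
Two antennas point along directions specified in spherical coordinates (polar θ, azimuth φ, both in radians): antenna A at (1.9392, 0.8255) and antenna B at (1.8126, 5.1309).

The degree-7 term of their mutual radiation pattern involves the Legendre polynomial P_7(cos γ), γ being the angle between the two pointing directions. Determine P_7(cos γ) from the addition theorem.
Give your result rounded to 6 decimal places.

Summing Y*_{l m}(θ₁,φ₁)·Y_{l m}(θ₂,φ₂) over m ∈ [−7, 7]; prefactor 4π/(2·7+1) = 0.837758:
  m=-7: 0.26917 - 0.14869j × -0.08558 + 0.39757j = 0.03608 + 0.11974j  (running Σ = 0.03608 + 0.11974j)
  m=-6: -0.10584 + 0.43137j × -0.30312 - 0.22126j = 0.12753 - 0.10734j  (running Σ = 0.16361 + 0.01240j)
  m=-5: -0.09820 - 0.14830j × -0.06988 + 0.04017j = 0.01282 + 0.00642j  (running Σ = 0.17643 + 0.01882j)
  m=-4: -0.25966 - 0.04201j × -0.03628 - 0.35018j = -0.00529 + 0.09245j  (running Σ = 0.17113 + 0.11127j)
  m=-3: 0.22295 - 0.17486j × 0.03025 + 0.00986j = 0.00847 - 0.00309j  (running Σ = 0.17960 + 0.10818j)
  m=-2: 0.01233 - 0.15344j × 0.21671 - 0.24032j = -0.03420 - 0.03622j  (running Σ = 0.14540 + 0.07196j)
  m=-1: 0.20684 + 0.22413j × 0.03010 + 0.06766j = -0.00894 + 0.02074j  (running Σ = 0.13646 + 0.09271j)
  m=0: 0.11970 + 0.00000j × 0.31289 + 0.00000j = 0.03745 + 0.00000j  (running Σ = 0.17391 + 0.09271j)
  m=1: -0.20684 + 0.22413j × -0.03010 + 0.06766j = -0.00894 - 0.02074j  (running Σ = 0.16497 + 0.07196j)
  m=2: 0.01233 + 0.15344j × 0.21671 + 0.24032j = -0.03420 + 0.03622j  (running Σ = 0.13077 + 0.10818j)
  m=3: -0.22295 - 0.17486j × -0.03025 + 0.00986j = 0.00847 + 0.00309j  (running Σ = 0.13924 + 0.11127j)
  m=4: -0.25966 + 0.04201j × -0.03628 + 0.35018j = -0.00529 - 0.09245j  (running Σ = 0.13394 + 0.01882j)
  m=5: 0.09820 - 0.14830j × 0.06988 + 0.04017j = 0.01282 - 0.00642j  (running Σ = 0.14676 + 0.01240j)
  m=6: -0.10584 - 0.43137j × -0.30312 + 0.22126j = 0.12753 + 0.10734j  (running Σ = 0.27429 + 0.11974j)
  m=7: -0.26917 - 0.14869j × 0.08558 + 0.39757j = 0.03608 - 0.11974j  (running Σ = 0.31037 + 0.00000j)
Σ over m = 0.31037 + 0.00000j; ×(4π/15) → 0.26002 + 0.00000j. Real part: 0.260015

0.260015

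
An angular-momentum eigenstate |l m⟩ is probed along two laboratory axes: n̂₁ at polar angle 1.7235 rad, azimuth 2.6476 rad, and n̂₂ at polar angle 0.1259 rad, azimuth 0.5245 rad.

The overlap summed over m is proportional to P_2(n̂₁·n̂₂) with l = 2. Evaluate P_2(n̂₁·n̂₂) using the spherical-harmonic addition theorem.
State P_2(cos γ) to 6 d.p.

-0.430003

Expand P_2 via completeness: Σ_{m} conj(Y_{2,m}) at Ω₁ times Y_{2,m} at Ω₂ —
  m=-2: Y*=+0.207676-0.315046i  Y=+0.003036-0.005280i  product -0.001033-0.002053i
  m=-1: Y*=+0.102260-0.055070i  Y=+0.083302-0.048195i  product +0.005864-0.009516i
  m=+0: Y*=-0.293499-0.000000i  Y=+0.615865+0.000000i  product -0.180756-0.000000i
  m=+1: Y*=-0.102260-0.055070i  Y=-0.083302-0.048195i  product +0.005864+0.009516i
  m=+2: Y*=+0.207676+0.315046i  Y=+0.003036+0.005280i  product -0.001033+0.002053i
Σ over m = -0.171093-0.000000i; ×(4π/5) → -0.430003-0.000000i. Real part: -0.430003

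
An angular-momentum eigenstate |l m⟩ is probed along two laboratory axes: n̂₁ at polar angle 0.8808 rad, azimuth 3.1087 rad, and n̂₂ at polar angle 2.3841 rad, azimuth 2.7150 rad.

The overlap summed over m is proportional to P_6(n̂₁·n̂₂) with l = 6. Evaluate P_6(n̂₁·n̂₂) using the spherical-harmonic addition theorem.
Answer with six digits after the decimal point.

Term-by-term m-sum for l=6 (normalisation 4π/13 = 0.966644):
  term(m=-6) = -0.00368 + 0.00363j   from Y*(Ω₁)=0.09970 - 0.01993j, Y(Ω₂)=-0.04246 + 0.02794j
  term(m=-5) = 0.02096 - 0.04990j   from Y*(Ω₁)=-0.28675 + 0.04759j, Y(Ω₂)=-0.09925 + 0.15755j
  term(m=-4) = -0.00067 + 0.16681j   from Y*(Ω₁)=0.43261 - 0.05725j, Y(Ω₂)=-0.05166 + 0.37874j
  term(m=-3) = -0.04537 - 0.11047j   from Y*(Ω₁)=-0.27578 + 0.02730j, Y(Ω₂)=0.12364 + 0.41279j
  term(m=-2) = -0.01278 - 0.01283j   from Y*(Ω₁)=-0.16927 + 0.01115j, Y(Ω₂)=0.07018 + 0.08040j
  term(m=-1) = -0.10952 - 0.04549j   from Y*(Ω₁)=0.35127 - 0.01156j, Y(Ω₂)=-0.30719 - 0.13962j
  term(m=+0) = -0.01629 + 0.00000j   from Y*(Ω₁)=0.07603 + 0.00000j, Y(Ω₂)=-0.21426 + 0.00000j
  term(m=+1) = -0.10952 + 0.04549j   from Y*(Ω₁)=-0.35127 - 0.01156j, Y(Ω₂)=0.30719 - 0.13962j
  term(m=+2) = -0.01278 + 0.01283j   from Y*(Ω₁)=-0.16927 - 0.01115j, Y(Ω₂)=0.07018 - 0.08040j
  term(m=+3) = -0.04537 + 0.11047j   from Y*(Ω₁)=0.27578 + 0.02730j, Y(Ω₂)=-0.12364 + 0.41279j
  term(m=+4) = -0.00067 - 0.16681j   from Y*(Ω₁)=0.43261 + 0.05725j, Y(Ω₂)=-0.05166 - 0.37874j
  term(m=+5) = 0.02096 + 0.04990j   from Y*(Ω₁)=0.28675 + 0.04759j, Y(Ω₂)=0.09925 + 0.15755j
  term(m=+6) = -0.00368 - 0.00363j   from Y*(Ω₁)=0.09970 + 0.01993j, Y(Ω₂)=-0.04246 - 0.02794j
Accumulated sum -0.31838 + 0.00000j; after 4π/(2l+1) scaling, -0.30776 + 0.00000j ⇒ P_6 = -0.307760

-0.307760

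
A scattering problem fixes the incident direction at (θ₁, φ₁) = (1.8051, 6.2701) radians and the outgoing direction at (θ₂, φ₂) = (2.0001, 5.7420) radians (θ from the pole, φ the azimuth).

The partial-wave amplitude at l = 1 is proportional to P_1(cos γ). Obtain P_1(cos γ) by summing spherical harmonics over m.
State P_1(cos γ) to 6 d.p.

0.860561

Term-by-term m-sum for l=1 (normalisation 4π/3 = 4.188790):
  [-1]  conj(Y_{1,-1})(Ω₁) = 0.33603 - 0.00440j ; Y_{1,-1}(Ω₂) = 0.26925 + 0.16183j ; Δ = 0.09119 + 0.05320j
  [+0]  conj(Y_{1,0})(Ω₁) = -0.11344 + 0.00000j ; Y_{1,0}(Ω₂) = -0.20337 + 0.00000j ; Δ = 0.02307 + 0.00000j
  [+1]  conj(Y_{1,1})(Ω₁) = -0.33603 - 0.00440j ; Y_{1,1}(Ω₂) = -0.26925 + 0.16183j ; Δ = 0.09119 - 0.05320j
Total Σ_m = 0.20544 + 0.00000j. Multiply by 4.188790: 0.86056 + 0.00000j. P_1(cos γ) = 0.860561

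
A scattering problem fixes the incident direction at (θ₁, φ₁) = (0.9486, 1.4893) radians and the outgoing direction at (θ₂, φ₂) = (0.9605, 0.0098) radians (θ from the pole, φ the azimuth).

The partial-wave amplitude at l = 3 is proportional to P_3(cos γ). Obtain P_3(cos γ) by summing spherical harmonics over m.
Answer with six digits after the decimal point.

Summing Y*_{l m}(θ₁,φ₁)·Y_{l m}(θ₂,φ₂) over m ∈ [−3, 3]; prefactor 4π/(2·3+1) = 1.795196:
  m=-3: Y*=-0.054191-0.217214i  Y=+0.229506-0.006749i  product -0.013903-0.049486i
  m=-2: Y*=-0.388096+0.063823i  Y=+0.393255-0.007709i  product -0.152129+0.028090i
  m=-1: Y*=+0.014931+0.182803i  Y=+0.170092-0.001667i  product +0.002844+0.031068i
  m=+0: Y*=-0.283091-0.000000i  Y=-0.290378+0.000000i  product +0.082203+0.000000i
  m=+1: Y*=-0.014931+0.182803i  Y=-0.170092-0.001667i  product +0.002844-0.031068i
  m=+2: Y*=-0.388096-0.063823i  Y=+0.393255+0.007709i  product -0.152129-0.028090i
  m=+3: Y*=+0.054191-0.217214i  Y=-0.229506-0.006749i  product -0.013903+0.049486i
Total Σ_m = -0.244172+0.000000i. Multiply by 1.795196: -0.438337+0.000000i. P_3(cos γ) = -0.438337

-0.438337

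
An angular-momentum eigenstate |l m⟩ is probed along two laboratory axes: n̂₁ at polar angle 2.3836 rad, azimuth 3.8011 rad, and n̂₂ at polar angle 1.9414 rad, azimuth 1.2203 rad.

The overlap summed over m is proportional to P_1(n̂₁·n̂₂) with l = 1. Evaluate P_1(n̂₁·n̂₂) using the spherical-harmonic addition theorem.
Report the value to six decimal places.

-0.279624

Term-by-term m-sum for l=1 (normalisation 4π/3 = 4.188790):
  term(m=-1) = (-0.064773, 0.040681)   from Y*(Ω₁)=(-0.187707, -0.145532), Y(Ω₂)=(0.110576, -0.302459)
  term(m=+0) = (0.062791, 0.000000)   from Y*(Ω₁)=(-0.354832, -0.000000), Y(Ω₂)=(-0.176961, 0.000000)
  term(m=+1) = (-0.064773, -0.040681)   from Y*(Ω₁)=(0.187707, -0.145532), Y(Ω₂)=(-0.110576, -0.302459)
Accumulated sum (-0.066755, 0.000000); after 4π/(2l+1) scaling, (-0.279624, 0.000000) ⇒ P_1 = -0.279624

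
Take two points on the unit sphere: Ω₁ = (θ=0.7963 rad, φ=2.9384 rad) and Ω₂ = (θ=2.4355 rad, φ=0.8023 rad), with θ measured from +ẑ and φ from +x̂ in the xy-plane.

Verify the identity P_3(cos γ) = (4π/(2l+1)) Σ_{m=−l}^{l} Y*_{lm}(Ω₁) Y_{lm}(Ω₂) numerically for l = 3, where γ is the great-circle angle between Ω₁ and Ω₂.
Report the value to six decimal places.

-0.018167

Expand P_3 via completeness: Σ_{m} conj(Y_{3,m}) at Ω₁ times Y_{3,m} at Ω₂ —
  m=-3: -0.124919+0.087230i × -0.084578-0.076408i = +0.017231+0.002167i  (running Σ = +0.017231+0.002167i)
  m=-2: +0.335417-0.144344i × +0.011065+0.327217i = +0.050943+0.108157i  (running Σ = +0.068174+0.110324i)
  m=-1: -0.327041+0.067382i × +0.276183-0.285681i = -0.071073+0.112039i  (running Σ = -0.002900+0.222363i)
  m=0: -0.144716-0.000000i × +0.029853+0.000000i = -0.004320-0.000000i  (running Σ = -0.007220+0.222363i)
  m=1: +0.327041+0.067382i × -0.276183-0.285681i = -0.071073-0.112039i  (running Σ = -0.078293+0.110324i)
  m=2: +0.335417+0.144344i × +0.011065-0.327217i = +0.050943-0.108157i  (running Σ = -0.027350+0.002167i)
  m=3: +0.124919+0.087230i × +0.084578-0.076408i = +0.017231-0.002167i  (running Σ = -0.010120-0.000000i)
Total Σ_m = -0.010120-0.000000i. Multiply by 1.795196: -0.018167-0.000000i. P_3(cos γ) = -0.018167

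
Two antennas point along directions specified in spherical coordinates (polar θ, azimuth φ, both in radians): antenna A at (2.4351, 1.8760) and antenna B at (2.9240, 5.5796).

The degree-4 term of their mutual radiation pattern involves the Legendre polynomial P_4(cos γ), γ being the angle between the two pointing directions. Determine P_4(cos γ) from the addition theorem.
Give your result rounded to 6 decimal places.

Expand P_4 via completeness: Σ_{m} conj(Y_{4,m}) at Ω₁ times Y_{4,m} at Ω₂ —
  m=-4: (0.026948, 0.073828) × (-0.000910, 0.000309) = (-0.000047, -0.000059)  (running Σ = (-0.000047, -0.000059))
  m=-3: (-0.206531, 0.158702) × (0.006321, -0.010547) = (0.000368, 0.003181)  (running Σ = (0.000321, 0.003123))
  m=-2: (-0.352333, -0.246466) × (0.014409, 0.087273) = (0.016433, -0.034301)  (running Σ = (0.016754, -0.031178))
  m=-1: (0.073708, -0.233960) × (-0.279356, -0.237015) = (-0.076043, 0.047888)  (running Σ = (-0.059289, 0.016710))
  m=0: (-0.279379, -0.000000) × (0.657125, 0.000000) = (-0.183587, -0.000000)  (running Σ = (-0.242876, 0.016710))
  m=1: (-0.073708, -0.233960) × (0.279356, -0.237015) = (-0.076043, -0.047888)  (running Σ = (-0.318919, -0.031178))
  m=2: (-0.352333, 0.246466) × (0.014409, -0.087273) = (0.016433, 0.034301)  (running Σ = (-0.302486, 0.003123))
  m=3: (0.206531, 0.158702) × (-0.006321, -0.010547) = (0.000368, -0.003181)  (running Σ = (-0.302118, -0.000059))
  m=4: (0.026948, -0.073828) × (-0.000910, -0.000309) = (-0.000047, 0.000059)  (running Σ = (-0.302165, -0.000000))
Total Σ_m = (-0.302165, -0.000000). Multiply by 1.396263: (-0.421902, -0.000000). P_4(cos γ) = -0.421902

-0.421902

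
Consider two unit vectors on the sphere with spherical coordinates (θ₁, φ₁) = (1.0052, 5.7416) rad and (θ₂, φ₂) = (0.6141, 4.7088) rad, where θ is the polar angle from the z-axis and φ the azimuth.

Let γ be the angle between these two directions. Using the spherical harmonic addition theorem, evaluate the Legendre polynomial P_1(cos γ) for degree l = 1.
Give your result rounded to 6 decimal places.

Term-by-term m-sum for l=1 (normalisation 4π/3 = 4.188790):
  m=-1: (0.249947, -0.150365) × (-0.000714, 0.199080) = (0.029756, 0.049867)  (running Σ = (0.029756, 0.049867))
  m=0: (0.261852, -0.000000) × (0.399331, 0.000000) = (0.104565, 0.000000)  (running Σ = (0.134322, 0.049867))
  m=1: (-0.249947, -0.150365) × (0.000714, 0.199080) = (0.029756, -0.049867)  (running Σ = (0.164078, 0.000000))
Accumulated sum (0.164078, 0.000000); after 4π/(2l+1) scaling, (0.687287, 0.000000) ⇒ P_1 = 0.687287

0.687287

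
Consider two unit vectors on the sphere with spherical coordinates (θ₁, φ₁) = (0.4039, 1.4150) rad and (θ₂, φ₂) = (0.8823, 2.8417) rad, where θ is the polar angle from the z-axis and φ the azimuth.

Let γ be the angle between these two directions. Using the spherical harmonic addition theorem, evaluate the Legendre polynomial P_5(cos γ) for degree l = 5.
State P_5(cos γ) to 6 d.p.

-0.220025

Term-by-term m-sum for l=5 (normalisation 4π/11 = 1.142397):
  term(m=-5) = (0.000366, -0.000417)   from Y*(Ω₁)=(0.003057, 0.003097), Y(Ω₂)=(-0.009083, -0.127113)
  term(m=-4) = (0.008951, 0.005818)   from Y*(Ω₁)=(0.026145, -0.018791), Y(Ω₂)=(0.120286, 0.309000)
  term(m=-3) = (-0.024393, 0.052869)   from Y*(Ω₁)=(-0.062539, -0.123917), Y(Ω₂)=(-0.260855, -0.328501)
  term(m=-2) = (-0.048070, -0.014250)   from Y*(Ω₁)=(-0.352062, 0.113394), Y(Ω₂)=(0.111895, 0.076516)
  term(m=-1) = (-0.022951, 0.158172)   from Y*(Ω₁)=(0.081568, 0.519310), Y(Ω₂)=(0.290474, 0.089820)
  term(m=+0) = (-0.020404, 0.000000)   from Y*(Ω₁)=(0.091782, -0.000000), Y(Ω₂)=(-0.222308, 0.000000)
  term(m=+1) = (-0.022951, -0.158172)   from Y*(Ω₁)=(-0.081568, 0.519310), Y(Ω₂)=(-0.290474, 0.089820)
  term(m=+2) = (-0.048070, 0.014250)   from Y*(Ω₁)=(-0.352062, -0.113394), Y(Ω₂)=(0.111895, -0.076516)
  term(m=+3) = (-0.024393, -0.052869)   from Y*(Ω₁)=(0.062539, -0.123917), Y(Ω₂)=(0.260855, -0.328501)
  term(m=+4) = (0.008951, -0.005818)   from Y*(Ω₁)=(0.026145, 0.018791), Y(Ω₂)=(0.120286, -0.309000)
  term(m=+5) = (0.000366, 0.000417)   from Y*(Ω₁)=(-0.003057, 0.003097), Y(Ω₂)=(0.009083, -0.127113)
Accumulated sum (-0.192599, -0.000000); after 4π/(2l+1) scaling, (-0.220025, -0.000000) ⇒ P_5 = -0.220025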